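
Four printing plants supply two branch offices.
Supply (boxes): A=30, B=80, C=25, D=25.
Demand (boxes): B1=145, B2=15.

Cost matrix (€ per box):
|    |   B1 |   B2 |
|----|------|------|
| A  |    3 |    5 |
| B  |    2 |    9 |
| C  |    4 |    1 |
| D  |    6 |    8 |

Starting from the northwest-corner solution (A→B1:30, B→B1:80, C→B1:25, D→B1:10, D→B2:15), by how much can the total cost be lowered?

75

Current plan cost = 30·3 + 80·2 + 25·4 + 10·6 + 15·8 = €530.
Optimal plan:
  A→B1: 30 × €3 = €90
  B→B1: 80 × €2 = €160
  C→B1: 10 × €4 = €40
  C→B2: 15 × €1 = €15
  D→B1: 25 × €6 = €150
Optimal cost = €455.
Saving = 530 − 455 = €75.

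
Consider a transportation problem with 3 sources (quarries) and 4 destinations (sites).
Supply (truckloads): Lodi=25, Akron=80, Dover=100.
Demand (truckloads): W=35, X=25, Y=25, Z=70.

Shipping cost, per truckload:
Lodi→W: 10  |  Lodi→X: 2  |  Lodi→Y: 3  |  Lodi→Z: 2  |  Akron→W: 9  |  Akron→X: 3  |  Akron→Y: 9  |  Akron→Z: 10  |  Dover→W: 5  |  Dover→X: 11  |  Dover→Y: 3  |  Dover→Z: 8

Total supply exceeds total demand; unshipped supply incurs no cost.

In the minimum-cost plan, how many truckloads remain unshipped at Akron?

50

An optimal plan:
  Lodi to Z: 25 × 2 = 50
  Akron to X: 25 × 3 = 75
  Akron to Z: 5 × 10 = 50
  Dover to W: 35 × 5 = 175
  Dover to Y: 25 × 3 = 75
  Dover to Z: 40 × 8 = 320
Total cost = 745.
Akron ships 30 of its 80, leaving 50.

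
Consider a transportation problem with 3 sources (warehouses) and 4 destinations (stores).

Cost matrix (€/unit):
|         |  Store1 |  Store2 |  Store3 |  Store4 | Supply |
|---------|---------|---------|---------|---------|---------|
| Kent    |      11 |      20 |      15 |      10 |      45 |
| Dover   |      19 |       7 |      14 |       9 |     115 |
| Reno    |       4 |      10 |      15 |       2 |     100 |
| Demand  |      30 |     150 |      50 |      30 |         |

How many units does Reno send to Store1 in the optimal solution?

30

Optimal shipments:
  Kent->Store3: 45 × €15 = €675
  Dover->Store2: 115 × €7 = €805
  Reno->Store1: 30 × €4 = €120
  Reno->Store2: 35 × €10 = €350
  Reno->Store3: 5 × €15 = €75
  Reno->Store4: 30 × €2 = €60
Total cost = €2085.
So Reno→Store1 carries 30 units.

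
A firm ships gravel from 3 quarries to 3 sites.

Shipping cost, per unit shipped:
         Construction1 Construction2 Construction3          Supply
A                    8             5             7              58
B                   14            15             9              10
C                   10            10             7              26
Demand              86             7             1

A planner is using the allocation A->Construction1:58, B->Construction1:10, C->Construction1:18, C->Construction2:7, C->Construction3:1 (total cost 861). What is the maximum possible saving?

23

Current plan cost = 58·8 + 10·14 + 18·10 + 7·10 + 1·7 = 861.
Optimal plan:
  A→Construction1: 51 × 8 = 408
  A→Construction2: 7 × 5 = 35
  B→Construction1: 9 × 14 = 126
  B→Construction3: 1 × 9 = 9
  C→Construction1: 26 × 10 = 260
Optimal cost = 838.
Saving = 861 − 838 = 23.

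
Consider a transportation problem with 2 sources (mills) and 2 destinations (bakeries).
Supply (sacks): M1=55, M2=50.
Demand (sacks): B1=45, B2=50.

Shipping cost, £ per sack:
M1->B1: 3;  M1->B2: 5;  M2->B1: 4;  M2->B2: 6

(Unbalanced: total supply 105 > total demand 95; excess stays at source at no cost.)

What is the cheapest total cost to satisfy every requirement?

An optimal shipping plan:
  M1–B1: 45 sacks
  M1–B2: 10 sacks
  M2–B2: 40 sacks
Total cost = £425.
(Supply check: M1 ships 55; M2 ships 40.)

425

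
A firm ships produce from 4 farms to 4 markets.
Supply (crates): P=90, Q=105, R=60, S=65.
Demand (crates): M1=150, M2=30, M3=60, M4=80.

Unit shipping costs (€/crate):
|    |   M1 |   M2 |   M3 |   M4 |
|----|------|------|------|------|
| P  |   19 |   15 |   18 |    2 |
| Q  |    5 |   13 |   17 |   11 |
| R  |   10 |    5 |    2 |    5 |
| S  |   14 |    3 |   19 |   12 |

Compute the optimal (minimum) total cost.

1575

Optimal allocation:
  P→M1: 10 × €19 = €190
  P→M4: 80 × €2 = €160
  Q→M1: 105 × €5 = €525
  R→M3: 60 × €2 = €120
  S→M1: 35 × €14 = €490
  S→M2: 30 × €3 = €90
Total = 190 + 160 + 525 + 120 + 490 + 90 = €1575.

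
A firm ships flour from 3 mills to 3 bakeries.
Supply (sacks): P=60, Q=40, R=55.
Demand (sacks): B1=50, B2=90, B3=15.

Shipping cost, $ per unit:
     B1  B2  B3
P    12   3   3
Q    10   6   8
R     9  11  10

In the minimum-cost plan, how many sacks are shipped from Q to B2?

40

Solving gives:
  P–B2: 50 × $3 = $150
  P–B3: 10 × $3 = $30
  Q–B2: 40 × $6 = $240
  R–B1: 50 × $9 = $450
  R–B3: 5 × $10 = $50
Total cost = $920.
So Q→B2 carries 40 sacks.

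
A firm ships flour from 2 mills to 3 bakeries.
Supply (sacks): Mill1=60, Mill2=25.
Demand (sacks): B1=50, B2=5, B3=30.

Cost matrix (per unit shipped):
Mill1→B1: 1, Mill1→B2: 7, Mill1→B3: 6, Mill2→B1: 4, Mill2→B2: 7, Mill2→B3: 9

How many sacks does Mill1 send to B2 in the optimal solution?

Solving gives:
  Mill1→B1: 30 sacks
  Mill1→B3: 30 sacks
  Mill2→B1: 20 sacks
  Mill2→B2: 5 sacks
Total cost = 325.
The route Mill1→B2 is not used.

0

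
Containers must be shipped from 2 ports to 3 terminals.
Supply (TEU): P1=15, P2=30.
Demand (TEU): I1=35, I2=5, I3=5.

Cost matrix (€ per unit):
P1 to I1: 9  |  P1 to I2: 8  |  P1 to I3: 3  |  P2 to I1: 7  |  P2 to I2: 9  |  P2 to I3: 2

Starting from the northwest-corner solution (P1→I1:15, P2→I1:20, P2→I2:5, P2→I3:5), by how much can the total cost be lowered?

20

Current plan cost = 15·9 + 20·7 + 5·9 + 5·2 = €330.
Optimal plan:
  P1–I1: 5 × €9 = €45
  P1–I2: 5 × €8 = €40
  P1–I3: 5 × €3 = €15
  P2–I1: 30 × €7 = €210
Optimal cost = €310.
Saving = 330 − 310 = €20.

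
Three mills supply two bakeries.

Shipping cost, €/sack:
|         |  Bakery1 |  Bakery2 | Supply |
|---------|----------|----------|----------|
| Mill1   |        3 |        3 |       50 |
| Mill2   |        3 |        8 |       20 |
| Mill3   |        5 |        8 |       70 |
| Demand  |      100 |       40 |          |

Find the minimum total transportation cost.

560

A cheapest plan:
  Mill1 to Bakery1: 10 × €3 = €30
  Mill1 to Bakery2: 40 × €3 = €120
  Mill2 to Bakery1: 20 × €3 = €60
  Mill3 to Bakery1: 70 × €5 = €350
Total = 30 + 120 + 60 + 350 = €560.
(Supply check: Mill1 ships 50; Mill2 ships 20; Mill3 ships 70.)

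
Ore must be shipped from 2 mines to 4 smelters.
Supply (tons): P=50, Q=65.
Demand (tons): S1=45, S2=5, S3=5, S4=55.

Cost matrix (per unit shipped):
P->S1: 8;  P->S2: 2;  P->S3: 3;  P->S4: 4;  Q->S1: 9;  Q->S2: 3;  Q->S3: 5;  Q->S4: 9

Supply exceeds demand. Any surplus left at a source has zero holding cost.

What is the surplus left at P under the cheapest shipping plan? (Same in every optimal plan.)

0

An optimal plan:
  P->S4: 50 tons
  Q->S1: 45 tons
  Q->S2: 5 tons
  Q->S3: 5 tons
  Q->S4: 5 tons
Total cost = 690.
P ships 50 of its 50, leaving 0.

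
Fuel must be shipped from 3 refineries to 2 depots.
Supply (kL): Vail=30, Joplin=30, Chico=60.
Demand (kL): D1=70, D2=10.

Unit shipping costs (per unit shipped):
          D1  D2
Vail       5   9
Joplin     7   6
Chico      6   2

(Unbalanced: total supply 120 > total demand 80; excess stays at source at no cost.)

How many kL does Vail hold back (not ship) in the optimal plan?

Minimum-cost shipments:
  Vail->D1: 30 × 5 = 150
  Chico->D1: 40 × 6 = 240
  Chico->D2: 10 × 2 = 20
Total cost = 410.
Vail ships 30 of its 30, leaving 0.

0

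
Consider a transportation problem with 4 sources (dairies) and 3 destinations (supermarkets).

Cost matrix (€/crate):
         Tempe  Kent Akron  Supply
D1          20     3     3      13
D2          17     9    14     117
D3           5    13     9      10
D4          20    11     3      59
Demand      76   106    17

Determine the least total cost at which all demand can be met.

An optimal shipping plan:
  D1→Kent: 13 × €3 = €39
  D2→Tempe: 66 × €17 = €1122
  D2→Kent: 51 × €9 = €459
  D3→Tempe: 10 × €5 = €50
  D4→Kent: 42 × €11 = €462
  D4→Akron: 17 × €3 = €51
Total = 39 + 1122 + 459 + 50 + 462 + 51 = €2183.

2183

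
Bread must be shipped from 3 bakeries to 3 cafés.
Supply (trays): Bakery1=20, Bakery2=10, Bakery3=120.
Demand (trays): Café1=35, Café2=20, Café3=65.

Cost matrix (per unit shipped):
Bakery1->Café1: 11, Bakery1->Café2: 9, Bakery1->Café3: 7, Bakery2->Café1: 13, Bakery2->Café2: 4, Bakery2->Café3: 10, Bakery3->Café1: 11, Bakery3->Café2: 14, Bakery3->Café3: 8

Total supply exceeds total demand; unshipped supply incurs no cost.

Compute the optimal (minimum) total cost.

1025

A cheapest plan:
  Bakery1 to Café2: 10 × 9 = 90
  Bakery1 to Café3: 10 × 7 = 70
  Bakery2 to Café2: 10 × 4 = 40
  Bakery3 to Café1: 35 × 11 = 385
  Bakery3 to Café3: 55 × 8 = 440
Total = 90 + 70 + 40 + 385 + 440 = 1025.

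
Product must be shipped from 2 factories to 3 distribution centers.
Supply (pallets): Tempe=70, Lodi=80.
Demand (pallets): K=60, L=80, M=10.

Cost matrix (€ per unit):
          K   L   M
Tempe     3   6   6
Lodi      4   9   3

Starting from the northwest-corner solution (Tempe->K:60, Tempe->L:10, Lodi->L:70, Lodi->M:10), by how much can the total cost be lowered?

120

Current plan cost = 60·3 + 10·6 + 70·9 + 10·3 = €900.
Optimal plan:
  Tempe to L: 70 × €6 = €420
  Lodi to K: 60 × €4 = €240
  Lodi to L: 10 × €9 = €90
  Lodi to M: 10 × €3 = €30
Optimal cost = €780.
Saving = 900 − 780 = €120.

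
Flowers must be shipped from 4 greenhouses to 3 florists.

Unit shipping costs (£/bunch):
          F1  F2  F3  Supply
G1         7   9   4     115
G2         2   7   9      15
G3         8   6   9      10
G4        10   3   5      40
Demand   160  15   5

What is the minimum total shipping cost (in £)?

One minimum-cost allocation:
  G1–F1: 115 × £7 = £805
  G2–F1: 15 × £2 = £30
  G3–F1: 10 × £8 = £80
  G4–F1: 20 × £10 = £200
  G4–F2: 15 × £3 = £45
  G4–F3: 5 × £5 = £25
Total = 805 + 30 + 80 + 200 + 45 + 25 = £1185.

1185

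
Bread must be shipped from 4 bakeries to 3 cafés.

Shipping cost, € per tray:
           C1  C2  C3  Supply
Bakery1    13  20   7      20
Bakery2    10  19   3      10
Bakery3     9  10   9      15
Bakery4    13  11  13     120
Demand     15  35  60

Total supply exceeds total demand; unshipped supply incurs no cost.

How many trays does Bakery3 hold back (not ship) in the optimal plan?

Minimum-cost shipments:
  Bakery1->C3: 20 trays
  Bakery2->C3: 10 trays
  Bakery3->C3: 15 trays
  Bakery4->C1: 15 trays
  Bakery4->C2: 35 trays
  Bakery4->C3: 15 trays
Total cost = €1080.
Bakery3 ships 15 of its 15, leaving 0.

0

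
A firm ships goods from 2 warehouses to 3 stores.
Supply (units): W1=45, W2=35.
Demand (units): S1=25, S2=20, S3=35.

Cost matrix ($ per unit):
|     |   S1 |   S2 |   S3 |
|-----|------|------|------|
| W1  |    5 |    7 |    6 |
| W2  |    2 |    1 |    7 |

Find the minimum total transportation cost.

One minimum-cost allocation:
  W1->S1: 10 × $5 = $50
  W1->S3: 35 × $6 = $210
  W2->S1: 15 × $2 = $30
  W2->S2: 20 × $1 = $20
Total = 50 + 210 + 30 + 20 = $310.
(Supply check: W1 ships 45; W2 ships 35.)

310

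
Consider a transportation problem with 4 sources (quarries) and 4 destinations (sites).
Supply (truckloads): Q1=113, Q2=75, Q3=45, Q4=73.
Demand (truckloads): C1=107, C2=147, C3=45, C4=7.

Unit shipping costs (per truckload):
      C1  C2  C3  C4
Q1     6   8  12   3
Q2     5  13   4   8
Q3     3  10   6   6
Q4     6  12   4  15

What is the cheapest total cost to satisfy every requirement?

1986

Optimal allocation:
  Q1 to C2: 106 × 8 = 848
  Q1 to C4: 7 × 3 = 21
  Q2 to C1: 75 × 5 = 375
  Q3 to C1: 32 × 3 = 96
  Q3 to C2: 13 × 10 = 130
  Q4 to C2: 28 × 12 = 336
  Q4 to C3: 45 × 4 = 180
Total = 848 + 21 + 375 + 96 + 130 + 336 + 180 = 1986.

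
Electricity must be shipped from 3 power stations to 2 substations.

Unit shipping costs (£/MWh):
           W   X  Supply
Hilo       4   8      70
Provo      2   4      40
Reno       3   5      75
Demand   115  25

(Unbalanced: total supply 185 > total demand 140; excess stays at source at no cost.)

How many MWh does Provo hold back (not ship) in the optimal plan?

0

An optimal plan:
  Hilo->W: 25 × £4 = £100
  Provo->W: 15 × £2 = £30
  Provo->X: 25 × £4 = £100
  Reno->W: 75 × £3 = £225
Total cost = £455.
Provo ships 40 of its 40, leaving 0.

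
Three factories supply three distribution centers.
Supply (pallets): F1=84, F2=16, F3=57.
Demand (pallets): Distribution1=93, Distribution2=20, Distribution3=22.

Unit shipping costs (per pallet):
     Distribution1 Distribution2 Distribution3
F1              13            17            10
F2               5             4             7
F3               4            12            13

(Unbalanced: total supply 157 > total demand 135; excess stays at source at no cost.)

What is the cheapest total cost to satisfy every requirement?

1048

Optimal allocation:
  F1->Distribution1: 36 pallets
  F1->Distribution2: 4 pallets
  F1->Distribution3: 22 pallets
  F2->Distribution2: 16 pallets
  F3->Distribution1: 57 pallets
Total cost = 1048.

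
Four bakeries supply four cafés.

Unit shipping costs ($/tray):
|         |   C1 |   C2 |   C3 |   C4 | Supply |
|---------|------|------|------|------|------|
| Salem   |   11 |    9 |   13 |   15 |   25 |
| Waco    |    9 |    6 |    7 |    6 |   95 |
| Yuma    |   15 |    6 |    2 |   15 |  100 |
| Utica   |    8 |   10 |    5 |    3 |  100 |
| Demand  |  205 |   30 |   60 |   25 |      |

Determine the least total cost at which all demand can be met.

A cheapest plan:
  Salem->C1: 25 × $11 = $275
  Waco->C1: 95 × $9 = $855
  Yuma->C1: 10 × $15 = $150
  Yuma->C2: 30 × $6 = $180
  Yuma->C3: 60 × $2 = $120
  Utica->C1: 75 × $8 = $600
  Utica->C4: 25 × $3 = $75
Total = 275 + 855 + 150 + 180 + 120 + 600 + 75 = $2255.

2255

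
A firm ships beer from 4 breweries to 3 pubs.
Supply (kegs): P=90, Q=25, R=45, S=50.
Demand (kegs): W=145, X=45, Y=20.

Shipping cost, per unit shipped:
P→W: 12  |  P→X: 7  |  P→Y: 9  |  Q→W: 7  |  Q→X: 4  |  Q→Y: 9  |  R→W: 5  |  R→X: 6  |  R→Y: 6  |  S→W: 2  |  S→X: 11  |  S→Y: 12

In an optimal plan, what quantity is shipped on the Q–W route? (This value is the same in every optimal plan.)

25

Solving gives:
  P→W: 25 × 12 = 300
  P→X: 45 × 7 = 315
  P→Y: 20 × 9 = 180
  Q→W: 25 × 7 = 175
  R→W: 45 × 5 = 225
  S→W: 50 × 2 = 100
Total cost = 1295.
So Q→W carries 25 kegs.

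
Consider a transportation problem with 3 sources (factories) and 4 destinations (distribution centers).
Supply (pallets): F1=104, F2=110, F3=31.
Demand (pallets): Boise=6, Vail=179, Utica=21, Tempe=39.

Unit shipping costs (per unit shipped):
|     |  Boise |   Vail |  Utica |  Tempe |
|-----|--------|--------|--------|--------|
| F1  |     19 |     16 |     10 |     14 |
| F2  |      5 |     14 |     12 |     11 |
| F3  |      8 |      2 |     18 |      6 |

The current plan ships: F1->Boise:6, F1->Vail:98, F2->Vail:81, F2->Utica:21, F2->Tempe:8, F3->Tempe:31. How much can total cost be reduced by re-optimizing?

373

Current plan cost = 6·19 + 98·16 + 81·14 + 21·12 + 8·11 + 31·6 = 3342.
Optimal plan:
  F1→Vail: 83 × 16 = 1328
  F1→Utica: 21 × 10 = 210
  F2→Boise: 6 × 5 = 30
  F2→Vail: 65 × 14 = 910
  F2→Tempe: 39 × 11 = 429
  F3→Vail: 31 × 2 = 62
Optimal cost = 2969.
Saving = 3342 − 2969 = 373.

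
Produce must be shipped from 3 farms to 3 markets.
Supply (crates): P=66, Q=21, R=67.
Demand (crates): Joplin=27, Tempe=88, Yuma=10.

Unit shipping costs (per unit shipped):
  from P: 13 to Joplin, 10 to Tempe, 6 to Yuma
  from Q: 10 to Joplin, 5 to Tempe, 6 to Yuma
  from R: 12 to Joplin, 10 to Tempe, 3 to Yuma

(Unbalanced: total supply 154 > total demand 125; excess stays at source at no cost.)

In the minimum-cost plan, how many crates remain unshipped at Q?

Minimum-cost shipments:
  P to Tempe: 66 crates
  Q to Tempe: 21 crates
  R to Joplin: 27 crates
  R to Tempe: 1 crates
  R to Yuma: 10 crates
Total cost = 1129.
Q ships 21 of its 21, leaving 0.

0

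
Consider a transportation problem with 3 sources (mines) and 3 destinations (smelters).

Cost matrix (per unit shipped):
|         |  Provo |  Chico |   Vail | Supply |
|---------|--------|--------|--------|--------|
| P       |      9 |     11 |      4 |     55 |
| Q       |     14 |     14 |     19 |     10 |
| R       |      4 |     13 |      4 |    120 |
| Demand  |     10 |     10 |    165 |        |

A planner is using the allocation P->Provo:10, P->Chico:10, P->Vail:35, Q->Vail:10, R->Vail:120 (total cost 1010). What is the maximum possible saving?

Current plan cost = 10·9 + 10·11 + 35·4 + 10·19 + 120·4 = 1010.
Optimal plan:
  P to Vail: 55 × 4 = 220
  Q to Chico: 10 × 14 = 140
  R to Provo: 10 × 4 = 40
  R to Vail: 110 × 4 = 440
Optimal cost = 840.
Saving = 1010 − 840 = 170.

170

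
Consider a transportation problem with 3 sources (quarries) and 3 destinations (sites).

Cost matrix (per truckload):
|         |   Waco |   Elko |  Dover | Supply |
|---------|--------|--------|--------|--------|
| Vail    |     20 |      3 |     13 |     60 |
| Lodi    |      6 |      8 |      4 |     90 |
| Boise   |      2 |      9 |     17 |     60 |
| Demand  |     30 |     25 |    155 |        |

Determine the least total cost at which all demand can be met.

1460

One minimum-cost allocation:
  Vail->Elko: 25 × 3 = 75
  Vail->Dover: 35 × 13 = 455
  Lodi->Dover: 90 × 4 = 360
  Boise->Waco: 30 × 2 = 60
  Boise->Dover: 30 × 17 = 510
Total = 75 + 455 + 360 + 60 + 510 = 1460.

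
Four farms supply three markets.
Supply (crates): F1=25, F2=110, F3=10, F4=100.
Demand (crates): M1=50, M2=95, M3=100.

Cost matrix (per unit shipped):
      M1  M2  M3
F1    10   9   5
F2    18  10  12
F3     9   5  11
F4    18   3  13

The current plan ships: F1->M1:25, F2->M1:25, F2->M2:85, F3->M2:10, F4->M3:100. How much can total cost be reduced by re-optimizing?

805

Current plan cost = 25·10 + 25·18 + 85·10 + 10·5 + 100·13 = 2900.
Optimal plan:
  F1→M1: 25 × 10 = 250
  F2→M1: 10 × 18 = 180
  F2→M3: 100 × 12 = 1200
  F3→M1: 10 × 9 = 90
  F4→M1: 5 × 18 = 90
  F4→M2: 95 × 3 = 285
Optimal cost = 2095.
Saving = 2900 − 2095 = 805.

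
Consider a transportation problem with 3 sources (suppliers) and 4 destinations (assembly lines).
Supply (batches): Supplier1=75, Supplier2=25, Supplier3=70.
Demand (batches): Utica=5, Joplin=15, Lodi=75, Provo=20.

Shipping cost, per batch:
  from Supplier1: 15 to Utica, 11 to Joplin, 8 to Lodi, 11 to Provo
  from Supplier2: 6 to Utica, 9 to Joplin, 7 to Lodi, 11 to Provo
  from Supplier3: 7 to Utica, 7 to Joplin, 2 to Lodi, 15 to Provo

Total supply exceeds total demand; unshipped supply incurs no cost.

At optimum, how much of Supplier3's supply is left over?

0

Minimum-cost shipments:
  Supplier1–Provo: 20 × 11 = 220
  Supplier2–Utica: 5 × 6 = 30
  Supplier2–Joplin: 15 × 9 = 135
  Supplier2–Lodi: 5 × 7 = 35
  Supplier3–Lodi: 70 × 2 = 140
Total cost = 560.
Supplier3 ships 70 of its 70, leaving 0.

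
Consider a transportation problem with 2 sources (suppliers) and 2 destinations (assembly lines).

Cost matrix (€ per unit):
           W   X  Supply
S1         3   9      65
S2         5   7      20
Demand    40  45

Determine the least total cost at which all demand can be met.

One minimum-cost allocation:
  S1 to W: 40 × €3 = €120
  S1 to X: 25 × €9 = €225
  S2 to X: 20 × €7 = €140
Total = 120 + 225 + 140 = €485.

485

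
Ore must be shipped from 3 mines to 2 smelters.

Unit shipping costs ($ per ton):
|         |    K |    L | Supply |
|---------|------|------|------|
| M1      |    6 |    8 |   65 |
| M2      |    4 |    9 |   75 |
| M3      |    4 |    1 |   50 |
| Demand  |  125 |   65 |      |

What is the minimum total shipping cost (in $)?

A cheapest plan:
  M1→K: 50 tons
  M1→L: 15 tons
  M2→K: 75 tons
  M3→L: 50 tons
Total cost = $770.
(Supply check: M1 ships 65; M2 ships 75; M3 ships 50.)

770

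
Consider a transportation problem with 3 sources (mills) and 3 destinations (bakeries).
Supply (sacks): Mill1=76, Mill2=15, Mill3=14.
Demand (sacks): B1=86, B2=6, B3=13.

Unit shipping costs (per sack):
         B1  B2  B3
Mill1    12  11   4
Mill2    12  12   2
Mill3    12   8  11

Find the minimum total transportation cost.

Optimal allocation:
  Mill1 to B1: 76 sacks
  Mill2 to B1: 2 sacks
  Mill2 to B3: 13 sacks
  Mill3 to B1: 8 sacks
  Mill3 to B2: 6 sacks
Total cost = 1106.
(Supply check: Mill1 ships 76; Mill2 ships 15; Mill3 ships 14.)

1106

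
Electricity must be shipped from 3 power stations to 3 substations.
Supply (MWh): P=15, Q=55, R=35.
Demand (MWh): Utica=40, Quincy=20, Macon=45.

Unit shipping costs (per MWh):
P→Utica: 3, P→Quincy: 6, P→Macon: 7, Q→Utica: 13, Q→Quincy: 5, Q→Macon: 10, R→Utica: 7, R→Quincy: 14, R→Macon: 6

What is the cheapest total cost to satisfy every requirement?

730

A cheapest plan:
  P to Utica: 15 × 3 = 45
  Q to Quincy: 20 × 5 = 100
  Q to Macon: 35 × 10 = 350
  R to Utica: 25 × 7 = 175
  R to Macon: 10 × 6 = 60
Total = 45 + 100 + 350 + 175 + 60 = 730.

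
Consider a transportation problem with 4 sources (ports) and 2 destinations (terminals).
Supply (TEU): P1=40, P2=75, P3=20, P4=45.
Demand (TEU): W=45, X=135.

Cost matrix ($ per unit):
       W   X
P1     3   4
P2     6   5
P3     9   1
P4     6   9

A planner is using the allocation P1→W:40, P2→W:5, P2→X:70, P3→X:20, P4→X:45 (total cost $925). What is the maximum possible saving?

Current plan cost = 40·3 + 5·6 + 70·5 + 20·1 + 45·9 = $925.
Optimal plan:
  P1 to X: 40 × $4 = $160
  P2 to X: 75 × $5 = $375
  P3 to X: 20 × $1 = $20
  P4 to W: 45 × $6 = $270
Optimal cost = $825.
Saving = 925 − 825 = $100.

100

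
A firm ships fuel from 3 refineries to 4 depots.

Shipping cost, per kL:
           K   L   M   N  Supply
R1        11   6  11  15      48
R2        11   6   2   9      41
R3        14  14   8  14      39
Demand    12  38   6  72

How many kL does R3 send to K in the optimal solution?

Solving gives:
  R1->K: 10 × 11 = 110
  R1->L: 38 × 6 = 228
  R2->M: 6 × 2 = 12
  R2->N: 35 × 9 = 315
  R3->K: 2 × 14 = 28
  R3->N: 37 × 14 = 518
Total cost = 1211.
So R3→K carries 2 kL.

2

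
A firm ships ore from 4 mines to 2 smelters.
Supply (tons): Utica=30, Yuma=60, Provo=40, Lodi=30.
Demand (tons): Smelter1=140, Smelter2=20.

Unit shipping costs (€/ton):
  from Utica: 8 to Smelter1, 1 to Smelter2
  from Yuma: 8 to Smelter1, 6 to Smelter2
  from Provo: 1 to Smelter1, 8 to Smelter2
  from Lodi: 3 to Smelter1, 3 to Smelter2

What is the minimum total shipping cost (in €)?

710

A cheapest plan:
  Utica->Smelter1: 10 × €8 = €80
  Utica->Smelter2: 20 × €1 = €20
  Yuma->Smelter1: 60 × €8 = €480
  Provo->Smelter1: 40 × €1 = €40
  Lodi->Smelter1: 30 × €3 = €90
Total = 80 + 20 + 480 + 40 + 90 = €710.
(Supply check: Utica ships 30; Yuma ships 60; Provo ships 40; Lodi ships 30.)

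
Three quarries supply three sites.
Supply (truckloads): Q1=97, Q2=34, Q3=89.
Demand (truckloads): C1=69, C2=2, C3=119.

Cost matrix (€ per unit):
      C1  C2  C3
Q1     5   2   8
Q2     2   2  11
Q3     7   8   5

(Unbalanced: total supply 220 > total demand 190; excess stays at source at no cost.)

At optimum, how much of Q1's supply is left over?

30

An optimal plan:
  Q1→C1: 35 × €5 = €175
  Q1→C2: 2 × €2 = €4
  Q1→C3: 30 × €8 = €240
  Q2→C1: 34 × €2 = €68
  Q3→C3: 89 × €5 = €445
Total cost = €932.
Q1 ships 67 of its 97, leaving 30.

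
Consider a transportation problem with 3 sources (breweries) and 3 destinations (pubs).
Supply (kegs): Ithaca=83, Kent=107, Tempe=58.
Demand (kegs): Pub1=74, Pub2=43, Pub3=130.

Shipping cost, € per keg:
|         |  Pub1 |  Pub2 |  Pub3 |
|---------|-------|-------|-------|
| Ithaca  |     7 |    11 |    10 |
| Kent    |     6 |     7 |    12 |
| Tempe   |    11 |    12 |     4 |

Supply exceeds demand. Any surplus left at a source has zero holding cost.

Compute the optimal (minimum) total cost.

An optimal shipping plan:
  Ithaca->Pub1: 10 × €7 = €70
  Ithaca->Pub3: 72 × €10 = €720
  Kent->Pub1: 64 × €6 = €384
  Kent->Pub2: 43 × €7 = €301
  Tempe->Pub3: 58 × €4 = €232
Total = 70 + 720 + 384 + 301 + 232 = €1707.

1707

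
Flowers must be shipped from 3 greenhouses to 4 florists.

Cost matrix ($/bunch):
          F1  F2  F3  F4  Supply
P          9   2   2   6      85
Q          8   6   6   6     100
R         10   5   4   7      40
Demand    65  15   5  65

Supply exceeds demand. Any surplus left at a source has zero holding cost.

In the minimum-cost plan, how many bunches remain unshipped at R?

An optimal plan:
  P→F2: 15 bunches
  P→F3: 5 bunches
  P→F4: 65 bunches
  Q→F1: 65 bunches
Total cost = $950.
R ships 0 of its 40, leaving 40.

40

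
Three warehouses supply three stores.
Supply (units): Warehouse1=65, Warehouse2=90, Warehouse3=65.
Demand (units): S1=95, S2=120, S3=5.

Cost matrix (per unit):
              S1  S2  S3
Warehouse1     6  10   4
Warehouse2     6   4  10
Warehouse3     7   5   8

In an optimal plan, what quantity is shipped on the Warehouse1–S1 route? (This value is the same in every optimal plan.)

Optimal shipments:
  Warehouse1→S1: 60 × 6 = 360
  Warehouse1→S3: 5 × 4 = 20
  Warehouse2→S2: 90 × 4 = 360
  Warehouse3→S1: 35 × 7 = 245
  Warehouse3→S2: 30 × 5 = 150
Total cost = 1135.
So Warehouse1→S1 carries 60 units.

60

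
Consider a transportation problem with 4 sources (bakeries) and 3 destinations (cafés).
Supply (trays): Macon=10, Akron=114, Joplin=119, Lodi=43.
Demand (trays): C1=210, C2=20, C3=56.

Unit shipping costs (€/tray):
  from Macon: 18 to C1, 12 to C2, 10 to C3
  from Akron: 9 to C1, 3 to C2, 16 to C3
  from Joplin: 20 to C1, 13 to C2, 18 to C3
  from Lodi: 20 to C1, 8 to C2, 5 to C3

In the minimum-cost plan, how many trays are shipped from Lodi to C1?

Optimal shipments:
  Macon->C3: 10 × €10 = €100
  Akron->C1: 114 × €9 = €1026
  Joplin->C1: 96 × €20 = €1920
  Joplin->C2: 20 × €13 = €260
  Joplin->C3: 3 × €18 = €54
  Lodi->C3: 43 × €5 = €215
Total cost = €3575.
The route Lodi→C1 is not used.

0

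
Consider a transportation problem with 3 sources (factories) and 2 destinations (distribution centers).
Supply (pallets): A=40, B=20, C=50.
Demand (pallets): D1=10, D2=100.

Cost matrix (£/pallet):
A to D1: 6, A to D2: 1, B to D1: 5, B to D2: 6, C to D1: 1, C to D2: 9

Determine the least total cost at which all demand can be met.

Optimal allocation:
  A->D2: 40 × £1 = £40
  B->D2: 20 × £6 = £120
  C->D1: 10 × £1 = £10
  C->D2: 40 × £9 = £360
Total = 40 + 120 + 10 + 360 = £530.

530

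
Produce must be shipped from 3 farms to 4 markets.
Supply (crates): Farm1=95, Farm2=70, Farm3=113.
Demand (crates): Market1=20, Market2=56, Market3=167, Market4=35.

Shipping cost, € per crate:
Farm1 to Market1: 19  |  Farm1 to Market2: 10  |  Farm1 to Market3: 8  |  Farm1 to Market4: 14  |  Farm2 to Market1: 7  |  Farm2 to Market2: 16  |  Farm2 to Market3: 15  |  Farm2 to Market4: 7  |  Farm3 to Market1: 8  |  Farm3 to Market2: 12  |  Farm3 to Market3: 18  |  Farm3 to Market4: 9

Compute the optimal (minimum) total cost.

A cheapest plan:
  Farm1->Market3: 95 crates
  Farm2->Market3: 70 crates
  Farm3->Market1: 20 crates
  Farm3->Market2: 56 crates
  Farm3->Market3: 2 crates
  Farm3->Market4: 35 crates
Total cost = €2993.

2993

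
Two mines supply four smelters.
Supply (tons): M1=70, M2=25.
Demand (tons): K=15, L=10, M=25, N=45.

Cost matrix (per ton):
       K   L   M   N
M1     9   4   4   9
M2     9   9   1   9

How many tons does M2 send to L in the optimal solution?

0

The minimum-cost plan:
  M1->K: 15 × 9 = 135
  M1->L: 10 × 4 = 40
  M1->N: 45 × 9 = 405
  M2->M: 25 × 1 = 25
Total cost = 605.
The route M2→L is not used.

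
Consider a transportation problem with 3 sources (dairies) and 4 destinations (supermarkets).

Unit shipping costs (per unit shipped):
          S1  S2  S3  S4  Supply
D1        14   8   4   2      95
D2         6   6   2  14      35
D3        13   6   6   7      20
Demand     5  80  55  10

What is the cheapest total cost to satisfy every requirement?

One minimum-cost allocation:
  D1->S2: 60 × 8 = 480
  D1->S3: 25 × 4 = 100
  D1->S4: 10 × 2 = 20
  D2->S1: 5 × 6 = 30
  D2->S3: 30 × 2 = 60
  D3->S2: 20 × 6 = 120
Total = 480 + 100 + 20 + 30 + 60 + 120 = 810.

810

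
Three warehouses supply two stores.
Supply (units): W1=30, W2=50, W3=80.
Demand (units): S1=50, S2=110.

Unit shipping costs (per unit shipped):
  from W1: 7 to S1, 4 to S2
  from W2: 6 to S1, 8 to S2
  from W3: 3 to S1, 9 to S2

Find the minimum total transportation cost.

Optimal allocation:
  W1 to S2: 30 × 4 = 120
  W2 to S2: 50 × 8 = 400
  W3 to S1: 50 × 3 = 150
  W3 to S2: 30 × 9 = 270
Total = 120 + 400 + 150 + 270 = 940.

940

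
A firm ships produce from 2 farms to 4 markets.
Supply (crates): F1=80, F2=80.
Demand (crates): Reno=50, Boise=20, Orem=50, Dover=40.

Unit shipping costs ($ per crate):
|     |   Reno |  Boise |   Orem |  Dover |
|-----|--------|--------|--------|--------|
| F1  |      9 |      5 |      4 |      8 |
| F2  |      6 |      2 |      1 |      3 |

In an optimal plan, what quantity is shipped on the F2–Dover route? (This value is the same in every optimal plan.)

Solving gives:
  F1–Reno: 50 × $9 = $450
  F1–Boise: 20 × $5 = $100
  F1–Orem: 10 × $4 = $40
  F2–Orem: 40 × $1 = $40
  F2–Dover: 40 × $3 = $120
Total cost = $750.
So F2→Dover carries 40 crates.

40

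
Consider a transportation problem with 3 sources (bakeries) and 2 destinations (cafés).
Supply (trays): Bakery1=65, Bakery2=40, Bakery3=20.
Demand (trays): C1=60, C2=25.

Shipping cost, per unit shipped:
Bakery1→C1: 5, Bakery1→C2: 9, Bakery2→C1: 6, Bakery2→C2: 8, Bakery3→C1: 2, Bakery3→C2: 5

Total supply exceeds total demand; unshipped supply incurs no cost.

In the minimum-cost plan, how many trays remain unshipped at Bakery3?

0

Minimum-cost shipments:
  Bakery1->C1: 40 × 5 = 200
  Bakery2->C2: 25 × 8 = 200
  Bakery3->C1: 20 × 2 = 40
Total cost = 440.
Bakery3 ships 20 of its 20, leaving 0.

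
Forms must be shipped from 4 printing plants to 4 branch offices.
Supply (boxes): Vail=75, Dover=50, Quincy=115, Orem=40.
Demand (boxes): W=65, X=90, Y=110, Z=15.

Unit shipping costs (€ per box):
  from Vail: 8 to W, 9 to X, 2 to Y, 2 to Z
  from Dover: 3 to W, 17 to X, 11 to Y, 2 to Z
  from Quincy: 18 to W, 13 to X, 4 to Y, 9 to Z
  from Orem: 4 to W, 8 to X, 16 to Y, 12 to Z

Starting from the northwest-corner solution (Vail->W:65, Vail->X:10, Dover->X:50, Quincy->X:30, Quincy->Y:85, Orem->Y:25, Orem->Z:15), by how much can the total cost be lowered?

1285

Current plan cost = 65·8 + 10·9 + 50·17 + 30·13 + 85·4 + 25·16 + 15·12 = €2770.
Optimal plan:
  Vail–X: 60 × €9 = €540
  Vail–Z: 15 × €2 = €30
  Dover–W: 50 × €3 = €150
  Quincy–X: 5 × €13 = €65
  Quincy–Y: 110 × €4 = €440
  Orem–W: 15 × €4 = €60
  Orem–X: 25 × €8 = €200
Optimal cost = €1485.
Saving = 2770 − 1485 = €1285.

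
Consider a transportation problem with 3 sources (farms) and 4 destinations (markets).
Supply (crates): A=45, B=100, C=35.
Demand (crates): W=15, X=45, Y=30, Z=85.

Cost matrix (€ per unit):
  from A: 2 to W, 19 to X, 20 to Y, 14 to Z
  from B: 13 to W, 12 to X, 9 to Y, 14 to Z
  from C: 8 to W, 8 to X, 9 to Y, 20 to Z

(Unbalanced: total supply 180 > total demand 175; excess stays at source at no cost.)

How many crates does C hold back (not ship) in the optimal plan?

0

An optimal plan:
  A to W: 15 × €2 = €30
  A to Z: 30 × €14 = €420
  B to X: 10 × €12 = €120
  B to Y: 30 × €9 = €270
  B to Z: 55 × €14 = €770
  C to X: 35 × €8 = €280
Total cost = €1890.
C ships 35 of its 35, leaving 0.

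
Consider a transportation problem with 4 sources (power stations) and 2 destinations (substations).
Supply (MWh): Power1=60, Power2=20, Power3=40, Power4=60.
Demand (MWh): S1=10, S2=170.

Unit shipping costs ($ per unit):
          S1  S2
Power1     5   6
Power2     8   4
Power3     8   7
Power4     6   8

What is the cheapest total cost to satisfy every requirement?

Optimal allocation:
  Power1 to S2: 60 × $6 = $360
  Power2 to S2: 20 × $4 = $80
  Power3 to S2: 40 × $7 = $280
  Power4 to S1: 10 × $6 = $60
  Power4 to S2: 50 × $8 = $400
Total = 360 + 80 + 280 + 60 + 400 = $1180.
(Supply check: Power1 ships 60; Power2 ships 20; Power3 ships 40; Power4 ships 60.)

1180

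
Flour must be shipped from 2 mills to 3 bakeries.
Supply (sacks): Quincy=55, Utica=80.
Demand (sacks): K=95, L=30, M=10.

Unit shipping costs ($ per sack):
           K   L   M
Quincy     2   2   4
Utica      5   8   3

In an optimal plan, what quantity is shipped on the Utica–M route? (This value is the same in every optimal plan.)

Optimal shipments:
  Quincy→K: 25 sacks
  Quincy→L: 30 sacks
  Utica→K: 70 sacks
  Utica→M: 10 sacks
Total cost = $490.
So Utica→M carries 10 sacks.

10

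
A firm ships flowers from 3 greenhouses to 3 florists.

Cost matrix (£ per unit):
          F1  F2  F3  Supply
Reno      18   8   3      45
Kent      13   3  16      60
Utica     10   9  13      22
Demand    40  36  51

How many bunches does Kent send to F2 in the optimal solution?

Optimal shipments:
  Reno–F3: 45 × £3 = £135
  Kent–F1: 24 × £13 = £312
  Kent–F2: 36 × £3 = £108
  Utica–F1: 16 × £10 = £160
  Utica–F3: 6 × £13 = £78
Total cost = £793.
So Kent→F2 carries 36 bunches.

36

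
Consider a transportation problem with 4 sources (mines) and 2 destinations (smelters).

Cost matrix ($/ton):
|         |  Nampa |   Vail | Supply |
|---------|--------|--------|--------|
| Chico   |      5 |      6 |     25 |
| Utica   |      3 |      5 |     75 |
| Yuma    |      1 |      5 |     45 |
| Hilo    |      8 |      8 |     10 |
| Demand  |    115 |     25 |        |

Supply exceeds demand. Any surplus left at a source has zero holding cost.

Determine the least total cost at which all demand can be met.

400

A cheapest plan:
  Chico->Vail: 20 × $6 = $120
  Utica->Nampa: 70 × $3 = $210
  Utica->Vail: 5 × $5 = $25
  Yuma->Nampa: 45 × $1 = $45
Total = 120 + 210 + 25 + 45 = $400.
(Supply check: Chico ships 20; Utica ships 75; Yuma ships 45; Hilo ships 0.)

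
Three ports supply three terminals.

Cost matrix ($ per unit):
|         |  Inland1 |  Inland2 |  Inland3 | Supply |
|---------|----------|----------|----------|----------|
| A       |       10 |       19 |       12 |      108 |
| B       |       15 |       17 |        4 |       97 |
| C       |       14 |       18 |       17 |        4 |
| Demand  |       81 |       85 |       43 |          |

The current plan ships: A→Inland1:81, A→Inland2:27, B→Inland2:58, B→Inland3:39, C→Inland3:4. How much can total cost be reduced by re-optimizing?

Current plan cost = 81·10 + 27·19 + 58·17 + 39·4 + 4·17 = $2533.
Optimal plan:
  A–Inland1: 81 × $10 = $810
  A–Inland2: 27 × $19 = $513
  B–Inland2: 54 × $17 = $918
  B–Inland3: 43 × $4 = $172
  C–Inland2: 4 × $18 = $72
Optimal cost = $2485.
Saving = 2533 − 2485 = $48.

48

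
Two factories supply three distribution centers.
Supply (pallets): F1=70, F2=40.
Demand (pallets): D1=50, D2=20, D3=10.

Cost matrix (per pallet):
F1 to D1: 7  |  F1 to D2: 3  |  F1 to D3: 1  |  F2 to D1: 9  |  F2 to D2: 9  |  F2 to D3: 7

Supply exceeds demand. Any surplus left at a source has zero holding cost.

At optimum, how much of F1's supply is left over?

An optimal plan:
  F1->D1: 40 × 7 = 280
  F1->D2: 20 × 3 = 60
  F1->D3: 10 × 1 = 10
  F2->D1: 10 × 9 = 90
Total cost = 440.
F1 ships 70 of its 70, leaving 0.

0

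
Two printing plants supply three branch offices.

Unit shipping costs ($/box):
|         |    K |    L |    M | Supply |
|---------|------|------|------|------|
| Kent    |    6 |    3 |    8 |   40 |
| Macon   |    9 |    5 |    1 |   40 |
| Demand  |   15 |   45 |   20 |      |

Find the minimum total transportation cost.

One minimum-cost allocation:
  Kent→K: 15 boxes
  Kent→L: 25 boxes
  Macon→L: 20 boxes
  Macon→M: 20 boxes
Total cost = $285.

285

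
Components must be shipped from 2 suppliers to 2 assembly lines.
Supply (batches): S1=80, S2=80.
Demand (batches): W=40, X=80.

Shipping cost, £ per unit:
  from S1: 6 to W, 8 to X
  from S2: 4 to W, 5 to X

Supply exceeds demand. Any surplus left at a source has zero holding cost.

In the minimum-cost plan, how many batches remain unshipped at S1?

Minimum-cost shipments:
  S1->W: 40 × £6 = £240
  S2->X: 80 × £5 = £400
Total cost = £640.
S1 ships 40 of its 80, leaving 40.

40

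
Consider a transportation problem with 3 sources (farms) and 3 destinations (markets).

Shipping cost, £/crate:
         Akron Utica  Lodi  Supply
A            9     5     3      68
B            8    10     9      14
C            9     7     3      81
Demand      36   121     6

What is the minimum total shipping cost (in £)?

1039

An optimal shipping plan:
  A to Utica: 68 × £5 = £340
  B to Akron: 14 × £8 = £112
  C to Akron: 22 × £9 = £198
  C to Utica: 53 × £7 = £371
  C to Lodi: 6 × £3 = £18
Total = 340 + 112 + 198 + 371 + 18 = £1039.
(Supply check: A ships 68; B ships 14; C ships 81.)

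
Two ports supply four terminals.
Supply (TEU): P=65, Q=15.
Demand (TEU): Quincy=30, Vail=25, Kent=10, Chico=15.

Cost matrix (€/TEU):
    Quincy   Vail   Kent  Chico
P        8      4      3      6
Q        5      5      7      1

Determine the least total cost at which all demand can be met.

385

One minimum-cost allocation:
  P–Quincy: 30 × €8 = €240
  P–Vail: 25 × €4 = €100
  P–Kent: 10 × €3 = €30
  Q–Chico: 15 × €1 = €15
Total = 240 + 100 + 30 + 15 = €385.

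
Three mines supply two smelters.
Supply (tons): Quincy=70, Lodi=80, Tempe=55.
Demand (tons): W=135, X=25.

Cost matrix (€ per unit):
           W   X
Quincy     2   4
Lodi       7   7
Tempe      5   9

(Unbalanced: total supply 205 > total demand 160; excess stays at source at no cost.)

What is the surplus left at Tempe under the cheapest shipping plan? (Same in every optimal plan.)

0

Minimum-cost shipments:
  Quincy→W: 70 × €2 = €140
  Lodi→W: 10 × €7 = €70
  Lodi→X: 25 × €7 = €175
  Tempe→W: 55 × €5 = €275
Total cost = €660.
Tempe ships 55 of its 55, leaving 0.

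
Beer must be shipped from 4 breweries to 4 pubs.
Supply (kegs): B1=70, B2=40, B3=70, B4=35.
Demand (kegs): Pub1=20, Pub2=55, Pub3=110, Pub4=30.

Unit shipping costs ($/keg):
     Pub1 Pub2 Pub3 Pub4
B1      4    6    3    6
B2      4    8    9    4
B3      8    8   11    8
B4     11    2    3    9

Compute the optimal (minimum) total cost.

A cheapest plan:
  B1 to Pub3: 70 × $3 = $210
  B2 to Pub1: 10 × $4 = $40
  B2 to Pub4: 30 × $4 = $120
  B3 to Pub1: 10 × $8 = $80
  B3 to Pub2: 55 × $8 = $440
  B3 to Pub3: 5 × $11 = $55
  B4 to Pub3: 35 × $3 = $105
Total = 210 + 40 + 120 + 80 + 440 + 55 + 105 = $1050.

1050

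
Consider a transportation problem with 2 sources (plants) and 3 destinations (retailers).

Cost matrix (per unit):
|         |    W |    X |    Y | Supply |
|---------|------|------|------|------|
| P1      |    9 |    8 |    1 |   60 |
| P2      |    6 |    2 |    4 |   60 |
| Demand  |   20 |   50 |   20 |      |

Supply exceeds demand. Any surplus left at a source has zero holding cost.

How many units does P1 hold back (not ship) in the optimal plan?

An optimal plan:
  P1 to W: 10 × 9 = 90
  P1 to Y: 20 × 1 = 20
  P2 to W: 10 × 6 = 60
  P2 to X: 50 × 2 = 100
Total cost = 270.
P1 ships 30 of its 60, leaving 30.

30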